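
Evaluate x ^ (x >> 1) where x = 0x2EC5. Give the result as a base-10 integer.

14759

x = 10111011000101 = 11973
x>>1 = 01011101100010
XOR  = 11100110100111 = 14759
(x ^ (x >> 1) gives the standard binary-reflected Gray code of x.)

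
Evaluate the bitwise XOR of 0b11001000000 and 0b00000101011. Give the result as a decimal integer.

a = 11001000000
b = 00000101011
XOR → 11001101011 = 1643

1643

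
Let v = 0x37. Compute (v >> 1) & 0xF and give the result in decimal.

11

v = 000110111
Shift right by 1: 00011011
Mask low 4 bits: 1011 = 11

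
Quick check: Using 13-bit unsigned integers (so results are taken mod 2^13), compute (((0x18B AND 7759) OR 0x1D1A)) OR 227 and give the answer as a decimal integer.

0x18B = 0000110001011
7759 = 1111001001111
→ AND → 0000000001011 = 11
0x1D1A = 1110100011010
→ OR → 1110100011011 = 7451
227 = 0000011100011
→ OR → 1110111111011 = 7675

7675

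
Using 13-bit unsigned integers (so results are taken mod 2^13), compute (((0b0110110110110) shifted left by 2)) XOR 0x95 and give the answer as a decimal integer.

0b0110110110110 = 0110110110110
→ shifted left by 2 (mod 2^13) → 1011011011000 = 5848
0x95 = 0000010010101
→ XOR → 1011001001101 = 5709

5709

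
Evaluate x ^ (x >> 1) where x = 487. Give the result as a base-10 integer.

x = 111100111 = 487
x>>1 = 011110011
XOR  = 100010100 = 276
(x ^ (x >> 1) gives the standard binary-reflected Gray code of x.)

276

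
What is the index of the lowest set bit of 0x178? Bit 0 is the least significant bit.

0x178 = 101111000
Trailing zeros: 3, so the lowest set bit is bit 3 (value 8).

3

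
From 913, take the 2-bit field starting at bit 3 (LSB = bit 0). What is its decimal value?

2

v = 001110010001
Shift right by 3: 001110010
Mask low 2 bits: 10 = 2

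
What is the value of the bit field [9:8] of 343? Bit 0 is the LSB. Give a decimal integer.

1

v = 00101010111
Shift right by 8: 001
Mask low 2 bits: 01 = 1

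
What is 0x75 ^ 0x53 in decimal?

38

0x75 = 1110101
0x53 = 1010011
XOR → 0100110 = 38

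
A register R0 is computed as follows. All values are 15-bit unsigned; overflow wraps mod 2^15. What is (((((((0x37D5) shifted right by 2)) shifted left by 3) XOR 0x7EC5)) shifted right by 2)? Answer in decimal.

1115

0x37D5 = 011011111010101
→ shifted right by 2 → 000110111110101 = 3573
→ shifted left by 3 (mod 2^15) → 110111110101000 = 28584
0x7EC5 = 111111011000101
→ XOR → 001000101101101 = 4461
→ shifted right by 2 → 000010001011011 = 1115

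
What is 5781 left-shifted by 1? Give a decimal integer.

5781 = 01011010010101
shift left by 1 → 10110100101010 = 11562
(equivalently, 5781 × 2^1 = 5781 × 2)

11562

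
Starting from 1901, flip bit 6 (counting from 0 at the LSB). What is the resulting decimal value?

1837

x = 11101101101
bit 6 is currently 1; toggle it via x ^ (1 << 6) = x ^ 64
→ 11100101101 = 1837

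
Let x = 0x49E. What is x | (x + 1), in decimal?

x = 10010011110 = 1182
x + 1 = 10010011111
OR    = 10010011111 = 1183
(x | (x + 1) sets the lowest cleared bit.)

1183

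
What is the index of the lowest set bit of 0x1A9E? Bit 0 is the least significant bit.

0x1A9E = 1101010011110
Trailing zeros: 1, so the lowest set bit is bit 1 (value 2).

1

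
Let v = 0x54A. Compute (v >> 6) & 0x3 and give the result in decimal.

1

v = 10101001010
Shift right by 6: 10101
Mask low 2 bits: 01 = 1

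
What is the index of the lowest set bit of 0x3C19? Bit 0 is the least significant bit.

0x3C19 = 11110000011001
Trailing zeros: 0, so the lowest set bit is bit 0 (value 1).

0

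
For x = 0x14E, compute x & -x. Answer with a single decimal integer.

2

x = 101001110 = 334
-x (two's complement) = …010110010
AND   = 000000010 = 2
(x & -x isolates the lowest set bit of x.)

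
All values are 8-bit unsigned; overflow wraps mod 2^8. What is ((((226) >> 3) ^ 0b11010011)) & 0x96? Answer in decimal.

134

226 = 11100010
→ >> 3 → 00011100 = 28
0b11010011 = 11010011
→ ^ → 11001111 = 207
0x96 = 10010110
→ & → 10000110 = 134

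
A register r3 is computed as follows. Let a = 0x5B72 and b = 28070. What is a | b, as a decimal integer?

0x5B72 = 101101101110010
28070 = 110110110100110
 OR → 111111111110110 = 32758

32758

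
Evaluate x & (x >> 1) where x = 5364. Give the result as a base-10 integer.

112

x = 1010011110100 = 5364
x>>1 = 0101001111010
AND  = 0000001110000 = 112
(x & (x >> 1) has a 1 wherever x has two consecutive 1 bits.)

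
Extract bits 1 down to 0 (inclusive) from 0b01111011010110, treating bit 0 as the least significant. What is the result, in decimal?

v = 01111011010110
Shift right by 0: 01111011010110
Mask low 2 bits: 10 = 2

2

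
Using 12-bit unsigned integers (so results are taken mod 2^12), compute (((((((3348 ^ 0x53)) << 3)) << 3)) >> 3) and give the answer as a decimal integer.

56

3348 = 110100010100
0x53 = 000001010011
→ ^ → 110101000111 = 3399
→ << 3 (mod 2^12) → 101000111000 = 2616
→ << 3 (mod 2^12) → 000111000000 = 448
→ >> 3 → 000000111000 = 56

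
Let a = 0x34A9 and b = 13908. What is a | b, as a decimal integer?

0x34A9 = 11010010101001
13908 = 11011001010100
 OR → 11011011111101 = 14077

14077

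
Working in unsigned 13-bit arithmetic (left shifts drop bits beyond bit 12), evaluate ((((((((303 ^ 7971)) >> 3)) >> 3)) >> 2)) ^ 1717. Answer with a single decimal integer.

1707

303 = 0000100101111
7971 = 1111100100011
→ ^ → 1111000001100 = 7692
→ >> 3 → 0001111000001 = 961
→ >> 3 → 0000001111000 = 120
→ >> 2 → 0000000011110 = 30
1717 = 0011010110101
→ ^ → 0011010101011 = 1707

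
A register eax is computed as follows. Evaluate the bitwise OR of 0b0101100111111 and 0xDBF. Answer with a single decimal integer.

4031

a = 101100111111
0xDBF = 110110111111
 OR → 111110111111 = 4031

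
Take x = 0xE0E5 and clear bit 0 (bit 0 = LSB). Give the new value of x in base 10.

x = 1110000011100101
bit 0 is currently 1; clear it via x & ~(1 << 0) = x & ~1
→ 1110000011100100 = 57572

57572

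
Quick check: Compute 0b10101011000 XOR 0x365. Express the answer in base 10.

a = 10101011000
0x365 = 01101100101
XOR → 11000111101 = 1597

1597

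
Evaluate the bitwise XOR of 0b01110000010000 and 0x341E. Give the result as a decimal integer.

10254

a = 01110000010000
0x341E = 11010000011110
XOR → 10100000001110 = 10254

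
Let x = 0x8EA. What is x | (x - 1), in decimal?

2283

x = 100011101010 = 2282
x - 1 = 100011101001
OR    = 100011101011 = 2283
(x | (x - 1) sets all bits below the lowest set bit.)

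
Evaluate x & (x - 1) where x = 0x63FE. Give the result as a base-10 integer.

x = 110001111111110 = 25598
x - 1 = 110001111111101
AND   = 110001111111100 = 25596
(x & (x - 1) clears the lowest set bit of x.)

25596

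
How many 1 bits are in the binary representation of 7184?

4

7184 = 1110000010000
Count the 1s: 1 + 1 + 1 + 1 = 4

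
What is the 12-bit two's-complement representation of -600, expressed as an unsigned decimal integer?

600 in 12 bits: 001001011000
Invert: 110110100111
Add 1:  110110101000 = 3496
(Check: 2^12 - 600 = 4096 - 600 = 3496.)

3496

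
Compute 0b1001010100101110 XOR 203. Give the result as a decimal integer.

38373

a = 1001010100101110
203 = 0000000011001011
XOR → 1001010111100101 = 38373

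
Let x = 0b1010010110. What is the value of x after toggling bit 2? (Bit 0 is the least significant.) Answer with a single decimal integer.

658

x = 1010010110
bit 2 is currently 1; toggle it via x ^ (1 << 2) = x ^ 4
→ 1010010010 = 658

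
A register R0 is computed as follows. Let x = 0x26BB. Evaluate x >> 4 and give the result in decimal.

0x26BB = 10011010111011
shift right by 4 → 00001001101011 = 619
(equivalently, floor(9915 / 16))

619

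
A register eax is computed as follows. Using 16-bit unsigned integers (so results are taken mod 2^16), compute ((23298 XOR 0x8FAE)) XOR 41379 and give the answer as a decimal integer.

29967

23298 = 0101101100000010
0x8FAE = 1000111110101110
→ XOR → 1101010010101100 = 54444
41379 = 1010000110100011
→ XOR → 0111010100001111 = 29967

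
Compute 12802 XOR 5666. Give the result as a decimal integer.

9248

12802 = 11001000000010
5666 = 01011000100010
XOR → 10010000100000 = 9248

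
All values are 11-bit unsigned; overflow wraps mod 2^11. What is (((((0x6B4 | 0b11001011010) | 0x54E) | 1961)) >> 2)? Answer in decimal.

511

0x6B4 = 11010110100
0b11001011010 = 11001011010
→ | → 11011111110 = 1790
0x54E = 10101001110
→ | → 11111111110 = 2046
1961 = 11110101001
→ | → 11111111111 = 2047
→ >> 2 → 00111111111 = 511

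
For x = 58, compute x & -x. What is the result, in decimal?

x = 111010 = 58
-x (two's complement) = …000110
AND   = 000010 = 2
(x & -x isolates the lowest set bit of x.)

2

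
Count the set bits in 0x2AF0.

7

0x2AF0 = 10101011110000
Count the 1s: 1 + 1 + 1 + 1 + 1 + 1 + 1 = 7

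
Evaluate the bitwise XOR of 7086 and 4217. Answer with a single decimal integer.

7086 = 1101110101110
4217 = 1000001111001
XOR → 0101111010111 = 3031

3031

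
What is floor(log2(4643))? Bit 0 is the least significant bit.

12

4643 = 1001000100011
The topmost 1 is at position 12 (since 2^12 = 4096 ≤ 4643 < 8192).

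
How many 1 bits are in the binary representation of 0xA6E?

0xA6E = 101001101110
Count the 1s: 1 + 1 + 1 + 1 + 1 + 1 + 1 = 7

7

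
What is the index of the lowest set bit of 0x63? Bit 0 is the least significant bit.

0

0x63 = 1100011
Trailing zeros: 0, so the lowest set bit is bit 0 (value 1).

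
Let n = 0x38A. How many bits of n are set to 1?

5

0x38A = 1110001010
Count the 1s: 1 + 1 + 1 + 1 + 1 = 5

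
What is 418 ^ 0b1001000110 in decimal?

996

418 = 0110100010
b = 1001000110
XOR → 1111100100 = 996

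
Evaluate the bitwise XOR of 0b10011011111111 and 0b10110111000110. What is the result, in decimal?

2873

a = 10011011111111
b = 10110111000110
XOR → 00101100111001 = 2873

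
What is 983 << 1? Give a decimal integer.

1966

983 = 01111010111
shift left by 1 → 11110101110 = 1966
(equivalently, 983 × 2^1 = 983 × 2)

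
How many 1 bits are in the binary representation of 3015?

3015 = 101111000111
Count the 1s: 1 + 1 + 1 + 1 + 1 + 1 + 1 + 1 = 8

8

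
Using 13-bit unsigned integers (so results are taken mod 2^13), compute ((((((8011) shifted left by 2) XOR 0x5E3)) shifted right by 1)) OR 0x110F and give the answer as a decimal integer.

8011 = 1111101001011
→ shifted left by 2 (mod 2^13) → 1110100101100 = 7468
0x5E3 = 0010111100011
→ XOR → 1100011001111 = 6351
→ shifted right by 1 → 0110001100111 = 3175
0x110F = 1000100001111
→ OR → 1110101101111 = 7535

7535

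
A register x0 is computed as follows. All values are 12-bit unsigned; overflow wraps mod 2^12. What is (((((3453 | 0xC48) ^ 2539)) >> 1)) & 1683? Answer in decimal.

3453 = 110101111101
0xC48 = 110001001000
→ | → 110101111101 = 3453
2539 = 100111101011
→ ^ → 010010010110 = 1174
→ >> 1 → 001001001011 = 587
1683 = 011010010011
→ & → 001000000011 = 515

515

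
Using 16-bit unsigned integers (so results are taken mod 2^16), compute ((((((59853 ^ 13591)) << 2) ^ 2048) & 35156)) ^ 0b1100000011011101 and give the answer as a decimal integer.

59853 = 1110100111001101
13591 = 0011010100010111
→ ^ → 1101110011011010 = 56538
→ << 2 (mod 2^16) → 0111001101101000 = 29544
2048 = 0000100000000000
→ ^ → 0111101101101000 = 31592
35156 = 1000100101010100
→ & → 0000100101000000 = 2368
0b1100000011011101 = 1100000011011101
→ ^ → 1100100110011101 = 51613

51613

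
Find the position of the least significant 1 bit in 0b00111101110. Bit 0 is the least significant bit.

1

0b00111101110 = 111101110
Trailing zeros: 1, so the lowest set bit is bit 1 (value 2).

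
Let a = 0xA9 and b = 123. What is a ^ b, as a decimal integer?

210

0xA9 = 10101001
123 = 01111011
XOR → 11010010 = 210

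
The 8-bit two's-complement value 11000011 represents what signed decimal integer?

-61

pattern = 11000011 (MSB is 1 ⇒ negative)
Invert: 00111100, add 1 → 00111101 = 61, so the value is -61.
(Equivalently: 195 - 2^8 = 195 - 256 = -61.)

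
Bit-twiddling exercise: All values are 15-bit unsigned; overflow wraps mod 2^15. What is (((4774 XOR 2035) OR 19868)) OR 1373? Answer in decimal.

24029

4774 = 001001010100110
2035 = 000011111110011
→ XOR → 001010101010101 = 5461
19868 = 100110110011100
→ OR → 101110111011101 = 24029
1373 = 000010101011101
→ OR → 101110111011101 = 24029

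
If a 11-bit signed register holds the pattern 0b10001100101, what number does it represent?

pattern = 10001100101 (MSB is 1 ⇒ negative)
Invert: 01110011010, add 1 → 01110011011 = 923, so the value is -923.
(Equivalently: 1125 - 2^11 = 1125 - 2048 = -923.)

-923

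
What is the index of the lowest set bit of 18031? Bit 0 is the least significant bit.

0

18031 = 100011001101111
Trailing zeros: 0, so the lowest set bit is bit 0 (value 1).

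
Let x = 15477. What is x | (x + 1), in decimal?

15479

x = 11110001110101 = 15477
x + 1 = 11110001110110
OR    = 11110001110111 = 15479
(x | (x + 1) sets the lowest cleared bit.)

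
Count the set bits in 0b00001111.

4

n = 1111
Count the 1s: 1 + 1 + 1 + 1 = 4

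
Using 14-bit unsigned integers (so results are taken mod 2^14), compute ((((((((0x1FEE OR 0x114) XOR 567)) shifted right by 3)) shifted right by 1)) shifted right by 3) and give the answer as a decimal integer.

59

0x1FEE = 01111111101110
0x114 = 00000100010100
→ OR → 01111111111110 = 8190
567 = 00001000110111
→ XOR → 01110111001001 = 7625
→ shifted right by 3 → 00001110111001 = 953
→ shifted right by 1 → 00000111011100 = 476
→ shifted right by 3 → 00000000111011 = 59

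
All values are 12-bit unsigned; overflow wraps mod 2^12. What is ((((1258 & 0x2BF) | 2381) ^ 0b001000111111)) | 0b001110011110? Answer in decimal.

3038

1258 = 010011101010
0x2BF = 001010111111
→ & → 000010101010 = 170
2381 = 100101001101
→ | → 100111101111 = 2543
0b001000111111 = 001000111111
→ ^ → 101111010000 = 3024
0b001110011110 = 001110011110
→ | → 101111011110 = 3038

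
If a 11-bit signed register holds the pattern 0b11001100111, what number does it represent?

-409

pattern = 11001100111 (MSB is 1 ⇒ negative)
Invert: 00110011000, add 1 → 00110011001 = 409, so the value is -409.
(Equivalently: 1639 - 2^11 = 1639 - 2048 = -409.)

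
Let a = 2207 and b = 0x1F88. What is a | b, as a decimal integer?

2207 = 0100010011111
0x1F88 = 1111110001000
 OR → 1111110011111 = 8095

8095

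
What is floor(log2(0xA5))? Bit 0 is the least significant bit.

0xA5 = 10100101
The topmost 1 is at position 7 (since 2^7 = 128 ≤ 165 < 256).

7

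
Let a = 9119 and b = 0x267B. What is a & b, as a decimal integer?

8731

9119 = 10001110011111
0x267B = 10011001111011
AND → 10001000011011 = 8731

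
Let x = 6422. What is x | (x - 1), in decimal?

6423

x = 1100100010110 = 6422
x - 1 = 1100100010101
OR    = 1100100010111 = 6423
(x | (x - 1) sets all bits below the lowest set bit.)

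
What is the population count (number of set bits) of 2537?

2537 = 100111101001
Count the 1s: 1 + 1 + 1 + 1 + 1 + 1 + 1 = 7

7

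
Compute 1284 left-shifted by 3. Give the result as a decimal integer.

10272

1284 = 00010100000100
shift left by 3 → 10100000100000 = 10272
(equivalently, 1284 × 2^3 = 1284 × 8)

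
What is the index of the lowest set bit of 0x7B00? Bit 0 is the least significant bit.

0x7B00 = 111101100000000
Trailing zeros: 8, so the lowest set bit is bit 8 (value 256).

8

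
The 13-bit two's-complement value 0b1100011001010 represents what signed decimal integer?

-1846

pattern = 1100011001010 (MSB is 1 ⇒ negative)
Invert: 0011100110101, add 1 → 0011100110110 = 1846, so the value is -1846.
(Equivalently: 6346 - 2^13 = 6346 - 8192 = -1846.)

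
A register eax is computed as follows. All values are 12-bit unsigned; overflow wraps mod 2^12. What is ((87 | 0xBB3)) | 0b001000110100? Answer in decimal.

3063

87 = 000001010111
0xBB3 = 101110110011
→ | → 101111110111 = 3063
0b001000110100 = 001000110100
→ | → 101111110111 = 3063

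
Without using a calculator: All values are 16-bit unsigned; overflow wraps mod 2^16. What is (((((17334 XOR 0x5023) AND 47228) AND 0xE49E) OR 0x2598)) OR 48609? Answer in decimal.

48637

17334 = 0100001110110110
0x5023 = 0101000000100011
→ XOR → 0001001110010101 = 5013
47228 = 1011100001111100
→ AND → 0001000000010100 = 4116
0xE49E = 1110010010011110
→ AND → 0000000000010100 = 20
0x2598 = 0010010110011000
→ OR → 0010010110011100 = 9628
48609 = 1011110111100001
→ OR → 1011110111111101 = 48637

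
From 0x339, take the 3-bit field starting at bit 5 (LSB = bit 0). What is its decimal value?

v = 001100111001
Shift right by 5: 0011001
Mask low 3 bits: 001 = 1

1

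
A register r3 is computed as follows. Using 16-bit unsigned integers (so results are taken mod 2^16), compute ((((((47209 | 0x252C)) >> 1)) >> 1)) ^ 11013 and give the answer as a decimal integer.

1118

47209 = 1011100001101001
0x252C = 0010010100101100
→ | → 1011110101101101 = 48493
→ >> 1 → 0101111010110110 = 24246
→ >> 1 → 0010111101011011 = 12123
11013 = 0010101100000101
→ ^ → 0000010001011110 = 1118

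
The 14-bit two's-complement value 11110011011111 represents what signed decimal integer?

-801

pattern = 11110011011111 (MSB is 1 ⇒ negative)
Invert: 00001100100000, add 1 → 00001100100001 = 801, so the value is -801.
(Equivalently: 15583 - 2^14 = 15583 - 16384 = -801.)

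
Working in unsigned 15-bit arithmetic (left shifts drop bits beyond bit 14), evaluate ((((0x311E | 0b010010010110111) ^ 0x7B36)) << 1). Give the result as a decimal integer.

0x311E = 011000100011110
0b010010010110111 = 010010010110111
→ | → 011010110111111 = 13759
0x7B36 = 111101100110110
→ ^ → 100111010001001 = 20105
→ << 1 (mod 2^15) → 001110100010010 = 7442

7442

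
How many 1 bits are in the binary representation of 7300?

7300 = 1110010000100
Count the 1s: 1 + 1 + 1 + 1 + 1 = 5

5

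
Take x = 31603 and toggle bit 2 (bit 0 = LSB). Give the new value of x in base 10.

x = 0111101101110011
bit 2 is currently 0; toggle it via x ^ (1 << 2) = x ^ 4
→ 0111101101110111 = 31607

31607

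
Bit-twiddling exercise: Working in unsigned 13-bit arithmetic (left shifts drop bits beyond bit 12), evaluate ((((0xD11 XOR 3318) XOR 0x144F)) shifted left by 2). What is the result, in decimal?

0xD11 = 0110100010001
3318 = 0110011110110
→ XOR → 0000111100111 = 487
0x144F = 1010001001111
→ XOR → 1010110101000 = 5544
→ shifted left by 2 (mod 2^13) → 1011010100000 = 5792

5792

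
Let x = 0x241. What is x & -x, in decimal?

x = 1001000001 = 577
-x (two's complement) = …0110111111
AND   = 0000000001 = 1
(x & -x isolates the lowest set bit of x.)

1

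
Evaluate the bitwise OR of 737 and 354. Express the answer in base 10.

737 = 1011100001
354 = 0101100010
 OR → 1111100011 = 995

995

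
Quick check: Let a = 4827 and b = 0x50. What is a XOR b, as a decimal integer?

4827 = 1001011011011
0x50 = 0000001010000
XOR → 1001010001011 = 4747

4747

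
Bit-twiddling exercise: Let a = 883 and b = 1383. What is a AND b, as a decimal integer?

355

883 = 01101110011
1383 = 10101100111
AND → 00101100011 = 355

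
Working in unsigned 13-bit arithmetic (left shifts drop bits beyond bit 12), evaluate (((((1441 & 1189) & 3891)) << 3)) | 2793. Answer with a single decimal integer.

1441 = 0010110100001
1189 = 0010010100101
→ & → 0010010100001 = 1185
3891 = 0111100110011
→ & → 0010000100001 = 1057
→ << 3 (mod 2^13) → 0000100001000 = 264
2793 = 0101011101001
→ | → 0101111101001 = 3049

3049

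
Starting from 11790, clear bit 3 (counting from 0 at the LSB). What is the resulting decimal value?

11782

x = 010111000001110
bit 3 is currently 1; clear it via x & ~(1 << 3) = x & ~8
→ 010111000000110 = 11782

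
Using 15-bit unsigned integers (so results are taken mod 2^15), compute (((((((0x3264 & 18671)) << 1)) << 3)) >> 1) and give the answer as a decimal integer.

0x3264 = 011001001100100
18671 = 100100011101111
→ & → 000000001100100 = 100
→ << 1 (mod 2^15) → 000000011001000 = 200
→ << 3 (mod 2^15) → 000011001000000 = 1600
→ >> 1 → 000001100100000 = 800

800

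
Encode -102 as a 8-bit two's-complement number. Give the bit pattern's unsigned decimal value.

154

102 in 8 bits: 01100110
Invert: 10011001
Add 1:  10011010 = 154
(Check: 2^8 - 102 = 256 - 102 = 154.)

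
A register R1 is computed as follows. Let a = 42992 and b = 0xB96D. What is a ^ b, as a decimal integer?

7837

42992 = 1010011111110000
0xB96D = 1011100101101101
XOR → 0001111010011101 = 7837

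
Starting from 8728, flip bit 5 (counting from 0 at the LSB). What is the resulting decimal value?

8760

x = 10001000011000
bit 5 is currently 0; toggle it via x ^ (1 << 5) = x ^ 32
→ 10001000111000 = 8760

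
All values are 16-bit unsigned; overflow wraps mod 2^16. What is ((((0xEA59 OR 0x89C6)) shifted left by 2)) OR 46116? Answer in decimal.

49020

0xEA59 = 1110101001011001
0x89C6 = 1000100111000110
→ OR → 1110101111011111 = 60383
→ shifted left by 2 (mod 2^16) → 1010111101111100 = 44924
46116 = 1011010000100100
→ OR → 1011111101111100 = 49020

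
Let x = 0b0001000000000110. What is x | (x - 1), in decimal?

4103

x = 1000000000110 = 4102
x - 1 = 1000000000101
OR    = 1000000000111 = 4103
(x | (x - 1) sets all bits below the lowest set bit.)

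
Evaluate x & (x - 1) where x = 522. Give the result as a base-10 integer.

x = 1000001010 = 522
x - 1 = 1000001001
AND   = 1000001000 = 520
(x & (x - 1) clears the lowest set bit of x.)

520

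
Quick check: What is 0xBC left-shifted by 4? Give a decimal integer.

3008

0xBC = 000010111100
shift left by 4 → 101111000000 = 3008
(equivalently, 188 × 2^4 = 188 × 16)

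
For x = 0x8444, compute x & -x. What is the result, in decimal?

x = 1000010001000100 = 33860
-x (two's complement) = …0111101110111100
AND   = 0000000000000100 = 4
(x & -x isolates the lowest set bit of x.)

4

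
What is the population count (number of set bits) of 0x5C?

4

0x5C = 1011100
Count the 1s: 1 + 1 + 1 + 1 = 4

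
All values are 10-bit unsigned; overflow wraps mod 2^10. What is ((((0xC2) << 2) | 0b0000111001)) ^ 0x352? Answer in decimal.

107

0xC2 = 0011000010
→ << 2 (mod 2^10) → 1100001000 = 776
0b0000111001 = 0000111001
→ | → 1100111001 = 825
0x352 = 1101010010
→ ^ → 0001101011 = 107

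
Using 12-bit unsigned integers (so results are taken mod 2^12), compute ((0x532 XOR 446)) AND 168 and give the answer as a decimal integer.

0x532 = 010100110010
446 = 000110111110
→ XOR → 010010001100 = 1164
168 = 000010101000
→ AND → 000010001000 = 136

136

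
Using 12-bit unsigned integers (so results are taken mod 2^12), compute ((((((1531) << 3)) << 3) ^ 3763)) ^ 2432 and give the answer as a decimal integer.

2547

1531 = 010111111011
→ << 3 (mod 2^12) → 111111011000 = 4056
→ << 3 (mod 2^12) → 111011000000 = 3776
3763 = 111010110011
→ ^ → 000001110011 = 115
2432 = 100110000000
→ ^ → 100111110011 = 2547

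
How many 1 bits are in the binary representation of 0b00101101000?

n = 101101000
Count the 1s: 1 + 1 + 1 + 1 = 4

4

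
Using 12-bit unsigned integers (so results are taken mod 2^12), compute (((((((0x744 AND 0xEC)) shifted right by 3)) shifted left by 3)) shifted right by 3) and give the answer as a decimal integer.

0x744 = 011101000100
0xEC = 000011101100
→ AND → 000001000100 = 68
→ shifted right by 3 → 000000001000 = 8
→ shifted left by 3 (mod 2^12) → 000001000000 = 64
→ shifted right by 3 → 000000001000 = 8

8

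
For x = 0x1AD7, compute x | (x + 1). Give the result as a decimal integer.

x = 1101011010111 = 6871
x + 1 = 1101011011000
OR    = 1101011011111 = 6879
(x | (x + 1) sets the lowest cleared bit.)

6879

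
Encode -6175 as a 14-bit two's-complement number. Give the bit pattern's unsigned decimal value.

6175 in 14 bits: 01100000011111
Invert: 10011111100000
Add 1:  10011111100001 = 10209
(Check: 2^14 - 6175 = 16384 - 6175 = 10209.)

10209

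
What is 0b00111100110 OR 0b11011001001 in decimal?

2031

a = 00111100110
b = 11011001001
 OR → 11111101111 = 2031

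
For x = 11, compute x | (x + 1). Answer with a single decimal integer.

15

x = 1011 = 11
x + 1 = 1100
OR    = 1111 = 15
(x | (x + 1) sets the lowest cleared bit.)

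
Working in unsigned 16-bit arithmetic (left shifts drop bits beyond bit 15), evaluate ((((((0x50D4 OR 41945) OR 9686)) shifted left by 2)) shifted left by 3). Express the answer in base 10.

0x50D4 = 0101000011010100
41945 = 1010001111011001
→ OR → 1111001111011101 = 62429
9686 = 0010010111010110
→ OR → 1111011111011111 = 63455
→ shifted left by 2 (mod 2^16) → 1101111101111100 = 57212
→ shifted left by 3 (mod 2^16) → 1111101111100000 = 64480

64480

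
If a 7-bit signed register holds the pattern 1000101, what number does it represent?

-59

pattern = 1000101 (MSB is 1 ⇒ negative)
Invert: 0111010, add 1 → 0111011 = 59, so the value is -59.
(Equivalently: 69 - 2^7 = 69 - 128 = -59.)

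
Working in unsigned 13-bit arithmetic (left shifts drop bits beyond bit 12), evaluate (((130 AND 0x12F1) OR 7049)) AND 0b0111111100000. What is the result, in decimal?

2944

130 = 0000010000010
0x12F1 = 1001011110001
→ AND → 0000010000000 = 128
7049 = 1101110001001
→ OR → 1101110001001 = 7049
0b0111111100000 = 0111111100000
→ AND → 0101110000000 = 2944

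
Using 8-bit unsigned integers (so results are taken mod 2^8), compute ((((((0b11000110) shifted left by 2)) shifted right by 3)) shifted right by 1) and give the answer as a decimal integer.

1

0b11000110 = 11000110
→ shifted left by 2 (mod 2^8) → 00011000 = 24
→ shifted right by 3 → 00000011 = 3
→ shifted right by 1 → 00000001 = 1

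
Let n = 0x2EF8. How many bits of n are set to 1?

9

0x2EF8 = 10111011111000
Count the 1s: 1 + 1 + 1 + 1 + 1 + 1 + 1 + 1 + 1 = 9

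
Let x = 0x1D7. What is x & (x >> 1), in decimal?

x = 111010111 = 471
x>>1 = 011101011
AND  = 011000011 = 195
(x & (x >> 1) has a 1 wherever x has two consecutive 1 bits.)

195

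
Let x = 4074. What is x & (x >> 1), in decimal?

2016

x = 111111101010 = 4074
x>>1 = 011111110101
AND  = 011111100000 = 2016
(x & (x >> 1) has a 1 wherever x has two consecutive 1 bits.)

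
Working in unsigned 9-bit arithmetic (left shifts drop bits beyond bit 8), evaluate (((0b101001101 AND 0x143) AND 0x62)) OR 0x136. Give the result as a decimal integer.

374

0b101001101 = 101001101
0x143 = 101000011
→ AND → 101000001 = 321
0x62 = 001100010
→ AND → 001000000 = 64
0x136 = 100110110
→ OR → 101110110 = 374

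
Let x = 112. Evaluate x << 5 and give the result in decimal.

112 = 000001110000
shift left by 5 → 111000000000 = 3584
(equivalently, 112 × 2^5 = 112 × 32)

3584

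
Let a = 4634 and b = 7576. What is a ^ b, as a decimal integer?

3970

4634 = 1001000011010
7576 = 1110110011000
XOR → 0111110000010 = 3970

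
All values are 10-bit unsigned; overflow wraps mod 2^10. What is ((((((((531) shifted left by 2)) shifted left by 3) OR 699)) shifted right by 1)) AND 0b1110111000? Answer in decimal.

312

531 = 1000010011
→ shifted left by 2 (mod 2^10) → 0001001100 = 76
→ shifted left by 3 (mod 2^10) → 1001100000 = 608
699 = 1010111011
→ OR → 1011111011 = 763
→ shifted right by 1 → 0101111101 = 381
0b1110111000 = 1110111000
→ AND → 0100111000 = 312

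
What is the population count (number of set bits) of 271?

5

271 = 100001111
Count the 1s: 1 + 1 + 1 + 1 + 1 = 5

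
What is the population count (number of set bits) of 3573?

9

3573 = 110111110101
Count the 1s: 1 + 1 + 1 + 1 + 1 + 1 + 1 + 1 + 1 = 9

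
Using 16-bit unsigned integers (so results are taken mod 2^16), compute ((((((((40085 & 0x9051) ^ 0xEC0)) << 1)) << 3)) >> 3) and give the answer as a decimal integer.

7586

40085 = 1001110010010101
0x9051 = 1001000001010001
→ & → 1001000000010001 = 36881
0xEC0 = 0000111011000000
→ ^ → 1001111011010001 = 40657
→ << 1 (mod 2^16) → 0011110110100010 = 15778
→ << 3 (mod 2^16) → 1110110100010000 = 60688
→ >> 3 → 0001110110100010 = 7586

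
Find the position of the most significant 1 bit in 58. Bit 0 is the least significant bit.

5

58 = 111010
The topmost 1 is at position 5 (since 2^5 = 32 ≤ 58 < 64).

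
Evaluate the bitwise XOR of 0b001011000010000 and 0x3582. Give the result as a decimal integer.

a = 01011000010000
0x3582 = 11010110000010
XOR → 10001110010010 = 9106

9106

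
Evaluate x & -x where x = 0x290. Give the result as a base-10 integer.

x = 1010010000 = 656
-x (two's complement) = …0101110000
AND   = 0000010000 = 16
(x & -x isolates the lowest set bit of x.)

16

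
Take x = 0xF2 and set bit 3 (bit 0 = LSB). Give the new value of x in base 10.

250

x = 11110010
bit 3 is currently 0; set it via x | (1 << 3) = x | 8
→ 11111010 = 250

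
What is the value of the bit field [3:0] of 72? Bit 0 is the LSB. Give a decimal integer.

8

v = 001001000
Shift right by 0: 001001000
Mask low 4 bits: 1000 = 8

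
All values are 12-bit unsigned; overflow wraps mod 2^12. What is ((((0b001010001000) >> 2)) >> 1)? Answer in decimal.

0b001010001000 = 001010001000
→ >> 2 → 000010100010 = 162
→ >> 1 → 000001010001 = 81

81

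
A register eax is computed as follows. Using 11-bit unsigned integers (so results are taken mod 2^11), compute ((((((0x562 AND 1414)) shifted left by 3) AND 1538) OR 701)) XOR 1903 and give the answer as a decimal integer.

1490

0x562 = 10101100010
1414 = 10110000110
→ AND → 10100000010 = 1282
→ shifted left by 3 (mod 2^11) → 00000010000 = 16
1538 = 11000000010
→ AND → 00000000000 = 0
701 = 01010111101
→ OR → 01010111101 = 701
1903 = 11101101111
→ XOR → 10111010010 = 1490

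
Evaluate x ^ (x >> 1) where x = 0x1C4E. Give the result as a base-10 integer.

4713

x = 1110001001110 = 7246
x>>1 = 0111000100111
XOR  = 1001001101001 = 4713
(x ^ (x >> 1) gives the standard binary-reflected Gray code of x.)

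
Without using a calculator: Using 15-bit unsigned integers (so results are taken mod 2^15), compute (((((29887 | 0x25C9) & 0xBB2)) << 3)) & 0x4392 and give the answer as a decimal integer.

29887 = 111010010111111
0x25C9 = 010010111001001
→ | → 111010111111111 = 30207
0xBB2 = 000101110110010
→ & → 000000110110010 = 434
→ << 3 (mod 2^15) → 000110110010000 = 3472
0x4392 = 100001110010010
→ & → 000000110010000 = 400

400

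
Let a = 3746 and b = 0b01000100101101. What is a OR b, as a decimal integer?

3746 = 0111010100010
b = 1000100101101
 OR → 1111110101111 = 8111

8111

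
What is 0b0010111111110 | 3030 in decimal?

a = 010111111110
3030 = 101111010110
 OR → 111111111110 = 4094

4094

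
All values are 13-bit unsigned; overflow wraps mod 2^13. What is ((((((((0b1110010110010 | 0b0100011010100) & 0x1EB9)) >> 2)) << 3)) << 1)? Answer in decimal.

0b1110010110010 = 1110010110010
0b0100011010100 = 0100011010100
→ | → 1110011110110 = 7414
0x1EB9 = 1111010111001
→ & → 1110010110000 = 7344
→ >> 2 → 0011100101100 = 1836
→ << 3 (mod 2^13) → 1100101100000 = 6496
→ << 1 (mod 2^13) → 1001011000000 = 4800

4800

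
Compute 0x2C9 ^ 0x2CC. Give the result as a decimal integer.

0x2C9 = 1011001001
0x2CC = 1011001100
XOR → 0000000101 = 5

5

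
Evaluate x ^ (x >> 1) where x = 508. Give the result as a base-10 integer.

x = 111111100 = 508
x>>1 = 011111110
XOR  = 100000010 = 258
(x ^ (x >> 1) gives the standard binary-reflected Gray code of x.)

258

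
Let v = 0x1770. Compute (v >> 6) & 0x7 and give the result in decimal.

v = 1011101110000
Shift right by 6: 1011101
Mask low 3 bits: 101 = 5

5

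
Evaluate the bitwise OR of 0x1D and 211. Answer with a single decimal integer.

0x1D = 00011101
211 = 11010011
 OR → 11011111 = 223

223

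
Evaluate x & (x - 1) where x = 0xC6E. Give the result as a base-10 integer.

x = 110001101110 = 3182
x - 1 = 110001101101
AND   = 110001101100 = 3180
(x & (x - 1) clears the lowest set bit of x.)

3180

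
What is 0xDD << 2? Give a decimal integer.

884

0xDD = 0011011101
shift left by 2 → 1101110100 = 884
(equivalently, 221 × 2^2 = 221 × 4)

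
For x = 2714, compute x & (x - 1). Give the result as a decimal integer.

2712

x = 101010011010 = 2714
x - 1 = 101010011001
AND   = 101010011000 = 2712
(x & (x - 1) clears the lowest set bit of x.)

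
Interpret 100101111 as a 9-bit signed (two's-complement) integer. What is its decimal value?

-209

pattern = 100101111 (MSB is 1 ⇒ negative)
Invert: 011010000, add 1 → 011010001 = 209, so the value is -209.
(Equivalently: 303 - 2^9 = 303 - 512 = -209.)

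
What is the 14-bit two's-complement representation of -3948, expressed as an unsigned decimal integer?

3948 in 14 bits: 00111101101100
Invert: 11000010010011
Add 1:  11000010010100 = 12436
(Check: 2^14 - 3948 = 16384 - 3948 = 12436.)

12436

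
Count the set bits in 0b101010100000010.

5

n = 101010100000010
Count the 1s: 1 + 1 + 1 + 1 + 1 = 5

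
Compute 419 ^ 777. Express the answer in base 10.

682

419 = 0110100011
777 = 1100001001
XOR → 1010101010 = 682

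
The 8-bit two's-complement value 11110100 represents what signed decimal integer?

pattern = 11110100 (MSB is 1 ⇒ negative)
Invert: 00001011, add 1 → 00001100 = 12, so the value is -12.
(Equivalently: 244 - 2^8 = 244 - 256 = -12.)

-12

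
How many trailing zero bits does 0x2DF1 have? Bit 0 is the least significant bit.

0x2DF1 = 10110111110001
Trailing zeros: 0, so the lowest set bit is bit 0 (value 1).

0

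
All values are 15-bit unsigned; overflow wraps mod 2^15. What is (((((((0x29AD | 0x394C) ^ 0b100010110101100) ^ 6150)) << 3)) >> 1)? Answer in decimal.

4380

0x29AD = 010100110101101
0x394C = 011100101001100
→ | → 011100111101101 = 14829
0b100010110101100 = 100010110101100
→ ^ → 111110001000001 = 31809
6150 = 001100000000110
→ ^ → 110010001000111 = 25671
→ << 3 (mod 2^15) → 010001000111000 = 8760
→ >> 1 → 001000100011100 = 4380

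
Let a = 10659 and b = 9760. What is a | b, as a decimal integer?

10659 = 10100110100011
9760 = 10011000100000
 OR → 10111110100011 = 12195

12195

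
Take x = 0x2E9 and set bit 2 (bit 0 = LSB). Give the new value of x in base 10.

x = 0001011101001
bit 2 is currently 0; set it via x | (1 << 2) = x | 4
→ 0001011101101 = 749

749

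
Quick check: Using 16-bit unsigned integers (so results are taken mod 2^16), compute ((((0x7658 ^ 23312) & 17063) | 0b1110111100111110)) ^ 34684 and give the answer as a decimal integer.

0x7658 = 0111011001011000
23312 = 0101101100010000
→ ^ → 0010110101001000 = 11592
17063 = 0100001010100111
→ & → 0000000000000000 = 0
0b1110111100111110 = 1110111100111110
→ | → 1110111100111110 = 61246
34684 = 1000011101111100
→ ^ → 0110100001000010 = 26690

26690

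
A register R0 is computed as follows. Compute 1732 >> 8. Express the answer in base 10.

6

1732 = 11011000100
shift right by 8 → 00000000110 = 6
(equivalently, floor(1732 / 256))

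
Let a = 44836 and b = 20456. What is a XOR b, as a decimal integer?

44836 = 1010111100100100
20456 = 0100111111101000
XOR → 1110000011001100 = 57548

57548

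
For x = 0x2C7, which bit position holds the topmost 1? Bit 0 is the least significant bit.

0x2C7 = 1011000111
The topmost 1 is at position 9 (since 2^9 = 512 ≤ 711 < 1024).

9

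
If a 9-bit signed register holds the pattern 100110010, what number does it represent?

pattern = 100110010 (MSB is 1 ⇒ negative)
Invert: 011001101, add 1 → 011001110 = 206, so the value is -206.
(Equivalently: 306 - 2^9 = 306 - 512 = -206.)

-206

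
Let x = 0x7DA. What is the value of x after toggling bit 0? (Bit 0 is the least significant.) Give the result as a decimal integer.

x = 11111011010
bit 0 is currently 0; toggle it via x ^ (1 << 0) = x ^ 1
→ 11111011011 = 2011

2011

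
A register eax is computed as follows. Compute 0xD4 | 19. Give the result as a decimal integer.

0xD4 = 11010100
19 = 00010011
 OR → 11010111 = 215

215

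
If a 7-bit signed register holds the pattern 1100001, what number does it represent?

pattern = 1100001 (MSB is 1 ⇒ negative)
Invert: 0011110, add 1 → 0011111 = 31, so the value is -31.
(Equivalently: 97 - 2^7 = 97 - 128 = -31.)

-31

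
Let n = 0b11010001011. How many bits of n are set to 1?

n = 11010001011
Count the 1s: 1 + 1 + 1 + 1 + 1 + 1 = 6

6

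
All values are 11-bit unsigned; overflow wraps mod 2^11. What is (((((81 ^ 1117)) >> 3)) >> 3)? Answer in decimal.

16

81 = 00001010001
1117 = 10001011101
→ ^ → 10000001100 = 1036
→ >> 3 → 00010000001 = 129
→ >> 3 → 00000010000 = 16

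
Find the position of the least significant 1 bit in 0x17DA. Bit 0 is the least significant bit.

0x17DA = 1011111011010
Trailing zeros: 1, so the lowest set bit is bit 1 (value 2).

1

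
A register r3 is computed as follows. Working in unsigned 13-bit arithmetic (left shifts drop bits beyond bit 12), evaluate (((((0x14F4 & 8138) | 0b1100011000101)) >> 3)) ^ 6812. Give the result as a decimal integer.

6404

0x14F4 = 1010011110100
8138 = 1111111001010
→ & → 1010011000000 = 5312
0b1100011000101 = 1100011000101
→ | → 1110011000101 = 7365
→ >> 3 → 0001110011000 = 920
6812 = 1101010011100
→ ^ → 1100100000100 = 6404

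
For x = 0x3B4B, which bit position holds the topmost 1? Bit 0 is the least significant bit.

13

0x3B4B = 11101101001011
The topmost 1 is at position 13 (since 2^13 = 8192 ≤ 15179 < 16384).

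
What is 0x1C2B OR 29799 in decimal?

0x1C2B = 001110000101011
29799 = 111010001100111
 OR → 111110001101111 = 31855

31855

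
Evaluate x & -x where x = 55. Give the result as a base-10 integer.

x = 110111 = 55
-x (two's complement) = …001001
AND   = 000001 = 1
(x & -x isolates the lowest set bit of x.)

1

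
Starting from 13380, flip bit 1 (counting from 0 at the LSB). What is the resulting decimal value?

13382

x = 11010001000100
bit 1 is currently 0; toggle it via x ^ (1 << 1) = x ^ 2
→ 11010001000110 = 13382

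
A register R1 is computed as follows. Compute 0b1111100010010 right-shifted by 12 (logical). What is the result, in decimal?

x = 1111100010010
shift right by 12 → 0000000000001 = 1
(equivalently, floor(7954 / 4096))

1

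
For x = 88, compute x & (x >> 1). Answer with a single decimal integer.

x = 1011000 = 88
x>>1 = 0101100
AND  = 0001000 = 8
(x & (x >> 1) has a 1 wherever x has two consecutive 1 bits.)

8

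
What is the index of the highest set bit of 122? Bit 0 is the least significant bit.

6

122 = 1111010
The topmost 1 is at position 6 (since 2^6 = 64 ≤ 122 < 128).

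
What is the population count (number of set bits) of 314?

314 = 100111010
Count the 1s: 1 + 1 + 1 + 1 + 1 = 5

5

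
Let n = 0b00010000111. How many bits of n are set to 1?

n = 10000111
Count the 1s: 1 + 1 + 1 + 1 = 4

4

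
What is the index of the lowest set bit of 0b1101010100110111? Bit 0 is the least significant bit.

0

0b1101010100110111 = 1101010100110111
Trailing zeros: 0, so the lowest set bit is bit 0 (value 1).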